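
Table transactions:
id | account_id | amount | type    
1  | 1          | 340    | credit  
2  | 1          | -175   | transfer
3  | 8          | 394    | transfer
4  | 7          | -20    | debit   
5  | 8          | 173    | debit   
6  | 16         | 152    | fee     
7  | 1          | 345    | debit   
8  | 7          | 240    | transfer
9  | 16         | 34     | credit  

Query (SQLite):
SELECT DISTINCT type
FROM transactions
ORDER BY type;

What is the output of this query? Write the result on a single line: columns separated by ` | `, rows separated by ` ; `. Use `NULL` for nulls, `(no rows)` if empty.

credit ; debit ; fee ; transfer

Collect distinct type values from transactions.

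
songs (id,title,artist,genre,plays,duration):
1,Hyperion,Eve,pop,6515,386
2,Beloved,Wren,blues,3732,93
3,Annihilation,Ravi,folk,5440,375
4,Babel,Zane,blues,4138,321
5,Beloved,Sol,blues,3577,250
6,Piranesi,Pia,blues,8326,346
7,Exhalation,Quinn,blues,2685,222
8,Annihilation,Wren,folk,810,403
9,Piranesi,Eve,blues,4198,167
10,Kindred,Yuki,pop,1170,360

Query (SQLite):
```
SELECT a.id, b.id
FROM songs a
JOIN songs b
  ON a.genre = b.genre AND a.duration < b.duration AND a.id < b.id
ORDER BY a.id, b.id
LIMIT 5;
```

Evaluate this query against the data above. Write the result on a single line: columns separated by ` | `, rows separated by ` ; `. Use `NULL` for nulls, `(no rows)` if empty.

2 | 4 ; 2 | 5 ; 2 | 6 ; 2 | 7 ; 2 | 9

Pairs (a,b) with same genre, a.duration < b.duration, a.id < b.id.
genre groups: blues:{2,4,5,6,7,9} folk:{3,8} pop:{1,10}
Ordered by (a.id, b.id); first 5.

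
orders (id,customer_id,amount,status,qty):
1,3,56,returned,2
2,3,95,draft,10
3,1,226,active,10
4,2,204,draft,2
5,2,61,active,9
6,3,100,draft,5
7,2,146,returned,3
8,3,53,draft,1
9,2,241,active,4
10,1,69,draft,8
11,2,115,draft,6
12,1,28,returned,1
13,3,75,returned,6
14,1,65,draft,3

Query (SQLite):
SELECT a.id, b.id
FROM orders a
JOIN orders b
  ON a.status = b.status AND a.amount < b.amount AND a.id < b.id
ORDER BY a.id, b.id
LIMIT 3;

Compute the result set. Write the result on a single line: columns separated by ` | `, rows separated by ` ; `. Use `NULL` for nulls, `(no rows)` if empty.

1 | 7 ; 1 | 13 ; 2 | 4

Pairs (a,b) with same status, a.amount < b.amount, a.id < b.id.
status groups: active:{3,5,9} draft:{2,4,6,8,10,11,14} returned:{1,7,12,13}
Ordered by (a.id, b.id); first 3.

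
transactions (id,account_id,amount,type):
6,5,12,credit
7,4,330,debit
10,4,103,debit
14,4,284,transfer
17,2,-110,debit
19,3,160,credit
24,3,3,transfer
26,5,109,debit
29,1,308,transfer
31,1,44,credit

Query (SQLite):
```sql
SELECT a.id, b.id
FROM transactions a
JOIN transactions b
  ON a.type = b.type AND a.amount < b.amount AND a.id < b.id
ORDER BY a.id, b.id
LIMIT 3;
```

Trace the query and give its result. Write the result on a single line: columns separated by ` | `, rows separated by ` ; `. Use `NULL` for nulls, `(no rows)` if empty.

6 | 19 ; 6 | 31 ; 10 | 26

Pairs (a,b) with same type, a.amount < b.amount, a.id < b.id.
type groups: credit:{6,19,31} debit:{7,10,17,26} transfer:{14,24,29}
Ordered by (a.id, b.id); first 3.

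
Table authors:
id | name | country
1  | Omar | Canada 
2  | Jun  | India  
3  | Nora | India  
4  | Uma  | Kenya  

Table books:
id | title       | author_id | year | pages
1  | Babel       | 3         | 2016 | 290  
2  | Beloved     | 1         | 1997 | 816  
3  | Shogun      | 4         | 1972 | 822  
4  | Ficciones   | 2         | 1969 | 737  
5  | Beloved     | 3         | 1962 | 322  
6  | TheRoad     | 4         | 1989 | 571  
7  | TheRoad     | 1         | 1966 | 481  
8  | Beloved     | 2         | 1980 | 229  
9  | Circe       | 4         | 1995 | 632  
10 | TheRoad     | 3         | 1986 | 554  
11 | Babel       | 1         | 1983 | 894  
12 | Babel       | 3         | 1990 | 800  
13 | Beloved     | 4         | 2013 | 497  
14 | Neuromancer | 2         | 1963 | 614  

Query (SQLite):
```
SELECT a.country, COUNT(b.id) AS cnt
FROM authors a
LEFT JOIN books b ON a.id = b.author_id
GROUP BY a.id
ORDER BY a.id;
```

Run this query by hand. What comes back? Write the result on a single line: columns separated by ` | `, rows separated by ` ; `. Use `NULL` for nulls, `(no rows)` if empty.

LEFT JOIN keeps every authors row; unmatched ones get NULL for books columns.
Group by authors.id and compute COUNT(b.id). COUNT(col) of an all-NULL group is 0.
  1: ids {2, 7, 11} → COUNT(b.id)=3
  2: ids {4, 8, 14} → COUNT(b.id)=3
  3: ids {1, 5, 10, 12} → COUNT(b.id)=4
  4: ids {3, 6, 9, 13} → COUNT(b.id)=4

Canada | 3 ; India | 3 ; India | 4 ; Kenya | 4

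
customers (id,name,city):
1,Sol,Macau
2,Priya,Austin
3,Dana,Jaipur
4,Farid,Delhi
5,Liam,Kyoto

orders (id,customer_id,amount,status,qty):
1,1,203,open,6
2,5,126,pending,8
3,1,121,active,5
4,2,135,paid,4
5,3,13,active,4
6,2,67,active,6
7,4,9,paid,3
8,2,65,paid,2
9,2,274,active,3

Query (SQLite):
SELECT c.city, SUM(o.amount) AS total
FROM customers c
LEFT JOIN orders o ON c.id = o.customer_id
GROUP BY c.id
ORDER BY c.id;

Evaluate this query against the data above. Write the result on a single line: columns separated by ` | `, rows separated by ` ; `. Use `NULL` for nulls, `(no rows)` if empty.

Macau | 324 ; Austin | 541 ; Jaipur | 13 ; Delhi | 9 ; Kyoto | 126

LEFT JOIN keeps every customers row; unmatched ones get NULL for orders columns.
Group by customers.id and compute SUM(o.amount). SUM over an all-NULL group is NULL.
  1: ids {1, 3} → SUM(o.amount)=324
  2: ids {4, 6, 8, 9} → SUM(o.amount)=541
  3: ids {5} → SUM(o.amount)=13
  4: ids {7} → SUM(o.amount)=9
  5: ids {2} → SUM(o.amount)=126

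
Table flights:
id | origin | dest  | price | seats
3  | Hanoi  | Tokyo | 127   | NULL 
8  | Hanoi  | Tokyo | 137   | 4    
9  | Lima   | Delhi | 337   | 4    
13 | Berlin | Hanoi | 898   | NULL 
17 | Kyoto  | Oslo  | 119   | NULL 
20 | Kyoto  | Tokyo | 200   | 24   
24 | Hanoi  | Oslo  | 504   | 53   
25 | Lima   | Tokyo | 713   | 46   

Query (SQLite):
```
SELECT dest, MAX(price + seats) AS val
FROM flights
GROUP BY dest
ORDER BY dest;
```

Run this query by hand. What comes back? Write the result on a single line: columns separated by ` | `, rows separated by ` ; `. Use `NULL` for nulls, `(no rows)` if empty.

For each row compute price + seats.
Group by dest; take MAX of the expression per group.
  Delhi: ids {9} → MAX(price + seats)=341
  Hanoi: ids {13} → MAX(price + seats)=NULL
  Oslo: ids {17, 24} → MAX(price + seats)=557
  Tokyo: ids {3, 8, 20, 25} → MAX(price + seats)=759

Delhi | 341 ; Hanoi | NULL ; Oslo | 557 ; Tokyo | 759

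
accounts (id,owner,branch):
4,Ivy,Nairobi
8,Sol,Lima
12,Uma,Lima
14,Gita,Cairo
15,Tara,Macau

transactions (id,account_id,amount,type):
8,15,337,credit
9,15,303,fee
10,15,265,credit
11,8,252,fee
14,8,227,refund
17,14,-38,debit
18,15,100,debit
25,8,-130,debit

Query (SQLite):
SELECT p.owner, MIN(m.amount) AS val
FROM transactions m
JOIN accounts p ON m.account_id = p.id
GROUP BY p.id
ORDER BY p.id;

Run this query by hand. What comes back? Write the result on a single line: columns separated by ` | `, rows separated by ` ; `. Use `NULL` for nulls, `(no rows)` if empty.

Sol | -130 ; Gita | -38 ; Tara | 100

Join each transactions row to its accounts via account_id.
Group joined rows by accounts.id; compute MIN(m.amount) per group.
  8: ids {11, 14, 25} → MIN(m.amount)=-130
  14: ids {17} → MIN(m.amount)=-38
  15: ids {8, 9, 10, 18} → MIN(m.amount)=100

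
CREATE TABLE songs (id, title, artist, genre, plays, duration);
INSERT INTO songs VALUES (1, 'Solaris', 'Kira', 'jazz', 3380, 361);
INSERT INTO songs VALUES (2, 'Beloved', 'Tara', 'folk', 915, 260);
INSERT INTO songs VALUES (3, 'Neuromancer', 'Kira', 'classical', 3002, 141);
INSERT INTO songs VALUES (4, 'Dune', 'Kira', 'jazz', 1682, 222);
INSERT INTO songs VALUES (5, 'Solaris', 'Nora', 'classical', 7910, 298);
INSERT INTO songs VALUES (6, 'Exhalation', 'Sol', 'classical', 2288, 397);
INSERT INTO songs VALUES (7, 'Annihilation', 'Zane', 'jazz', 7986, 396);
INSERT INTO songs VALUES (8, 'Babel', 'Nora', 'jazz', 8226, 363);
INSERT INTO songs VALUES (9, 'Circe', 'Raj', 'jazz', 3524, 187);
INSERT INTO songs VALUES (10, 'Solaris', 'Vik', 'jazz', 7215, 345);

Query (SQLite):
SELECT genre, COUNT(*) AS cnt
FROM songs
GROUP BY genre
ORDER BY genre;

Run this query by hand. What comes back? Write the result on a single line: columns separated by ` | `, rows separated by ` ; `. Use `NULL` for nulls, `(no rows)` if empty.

Partition songs by genre; compute COUNT(*) within each group.
  classical: ids {3, 5, 6} → COUNT(*)=3
  folk: ids {2} → COUNT(*)=1
  jazz: ids {1, 4, 7, 8, 9, 10} → COUNT(*)=6

classical | 3 ; folk | 1 ; jazz | 6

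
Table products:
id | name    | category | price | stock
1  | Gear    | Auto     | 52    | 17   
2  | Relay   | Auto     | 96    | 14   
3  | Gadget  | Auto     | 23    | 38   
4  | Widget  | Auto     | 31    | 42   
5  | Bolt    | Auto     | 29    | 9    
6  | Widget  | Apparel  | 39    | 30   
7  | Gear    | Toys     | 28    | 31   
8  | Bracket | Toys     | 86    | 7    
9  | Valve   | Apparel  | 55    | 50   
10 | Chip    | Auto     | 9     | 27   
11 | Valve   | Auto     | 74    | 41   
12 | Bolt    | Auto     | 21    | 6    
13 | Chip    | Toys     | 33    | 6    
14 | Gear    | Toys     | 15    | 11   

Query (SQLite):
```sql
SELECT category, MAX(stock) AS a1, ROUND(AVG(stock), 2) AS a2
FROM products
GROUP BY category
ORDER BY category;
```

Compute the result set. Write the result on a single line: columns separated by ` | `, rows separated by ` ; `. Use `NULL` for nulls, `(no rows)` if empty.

Group products by category.
Per group compute: MAX(stock), ROUND(AVG(stock), 2).
  Apparel: ids {6, 9} → MAX(stock)=50, ROUND(AVG(stock), 2)=40
  Auto: ids {1, 2, 3, 4, 5, 10, 11, 12} → MAX(stock)=42, ROUND(AVG(stock), 2)=24.25
  Toys: ids {7, 8, 13, 14} → MAX(stock)=31, ROUND(AVG(stock), 2)=13.75

Apparel | 50 | 40 ; Auto | 42 | 24.25 ; Toys | 31 | 13.75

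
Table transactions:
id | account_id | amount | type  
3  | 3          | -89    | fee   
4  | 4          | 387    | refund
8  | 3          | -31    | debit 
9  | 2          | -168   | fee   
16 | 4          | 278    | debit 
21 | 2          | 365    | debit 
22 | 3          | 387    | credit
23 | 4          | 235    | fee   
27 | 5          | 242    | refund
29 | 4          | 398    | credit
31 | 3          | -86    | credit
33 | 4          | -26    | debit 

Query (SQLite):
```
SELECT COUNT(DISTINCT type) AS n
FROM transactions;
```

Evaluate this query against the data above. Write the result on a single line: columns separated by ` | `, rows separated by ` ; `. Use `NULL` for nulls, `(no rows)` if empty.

4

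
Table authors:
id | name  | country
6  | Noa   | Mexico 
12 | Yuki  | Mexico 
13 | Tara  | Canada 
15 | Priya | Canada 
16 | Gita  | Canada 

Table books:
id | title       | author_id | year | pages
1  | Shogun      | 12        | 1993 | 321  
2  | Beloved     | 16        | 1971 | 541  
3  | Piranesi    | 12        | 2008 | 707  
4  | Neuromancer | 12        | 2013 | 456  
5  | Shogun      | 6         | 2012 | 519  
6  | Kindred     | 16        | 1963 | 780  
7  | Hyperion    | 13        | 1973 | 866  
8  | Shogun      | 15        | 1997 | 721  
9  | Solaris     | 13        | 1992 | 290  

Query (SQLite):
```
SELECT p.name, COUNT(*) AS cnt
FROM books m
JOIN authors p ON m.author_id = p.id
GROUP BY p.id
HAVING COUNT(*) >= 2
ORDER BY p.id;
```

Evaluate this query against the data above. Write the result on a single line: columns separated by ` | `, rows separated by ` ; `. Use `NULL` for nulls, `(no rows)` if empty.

Join each books row to its authors via author_id.
Group joined rows by authors.id; compute COUNT(*) per group.
HAVING: keep groups with count ≥ 2.
  6: ids {5} → COUNT(*)=1
  12: ids {1, 3, 4} → COUNT(*)=3
  13: ids {7, 9} → COUNT(*)=2
  15: ids {8} → COUNT(*)=1
  16: ids {2, 6} → COUNT(*)=2

Yuki | 3 ; Tara | 2 ; Gita | 2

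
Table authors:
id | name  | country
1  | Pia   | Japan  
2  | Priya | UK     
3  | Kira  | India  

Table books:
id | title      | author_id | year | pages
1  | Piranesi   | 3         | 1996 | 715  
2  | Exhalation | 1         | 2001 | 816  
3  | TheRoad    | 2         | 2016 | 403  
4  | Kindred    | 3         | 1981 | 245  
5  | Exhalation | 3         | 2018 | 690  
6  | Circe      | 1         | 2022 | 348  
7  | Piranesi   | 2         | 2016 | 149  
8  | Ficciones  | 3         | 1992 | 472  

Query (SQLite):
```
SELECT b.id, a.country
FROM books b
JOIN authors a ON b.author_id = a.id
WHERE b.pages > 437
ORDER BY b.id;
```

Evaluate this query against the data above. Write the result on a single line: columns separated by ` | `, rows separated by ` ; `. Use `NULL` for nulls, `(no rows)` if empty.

Each books row matches the authors row where author_id = authors.id.
Then keep rows with b.pages > 437.

1 | India ; 2 | Japan ; 5 | India ; 8 | India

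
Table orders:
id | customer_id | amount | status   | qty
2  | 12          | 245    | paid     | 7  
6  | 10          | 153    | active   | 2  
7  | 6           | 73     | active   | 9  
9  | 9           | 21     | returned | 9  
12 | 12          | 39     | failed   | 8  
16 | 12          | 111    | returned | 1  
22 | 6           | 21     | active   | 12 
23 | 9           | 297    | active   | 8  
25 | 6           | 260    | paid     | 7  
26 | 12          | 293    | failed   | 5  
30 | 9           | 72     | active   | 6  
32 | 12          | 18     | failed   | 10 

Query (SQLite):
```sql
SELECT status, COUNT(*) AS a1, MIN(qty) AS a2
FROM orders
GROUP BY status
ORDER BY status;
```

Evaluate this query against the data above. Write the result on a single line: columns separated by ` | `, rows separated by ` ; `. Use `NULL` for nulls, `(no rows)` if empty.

active | 5 | 2 ; failed | 3 | 5 ; paid | 2 | 7 ; returned | 2 | 1

Group orders by status.
Per group compute: COUNT(*), MIN(qty).
  active: ids {6, 7, 22, 23, 30} → COUNT(*)=5, MIN(qty)=2
  failed: ids {12, 26, 32} → COUNT(*)=3, MIN(qty)=5
  paid: ids {2, 25} → COUNT(*)=2, MIN(qty)=7
  returned: ids {9, 16} → COUNT(*)=2, MIN(qty)=1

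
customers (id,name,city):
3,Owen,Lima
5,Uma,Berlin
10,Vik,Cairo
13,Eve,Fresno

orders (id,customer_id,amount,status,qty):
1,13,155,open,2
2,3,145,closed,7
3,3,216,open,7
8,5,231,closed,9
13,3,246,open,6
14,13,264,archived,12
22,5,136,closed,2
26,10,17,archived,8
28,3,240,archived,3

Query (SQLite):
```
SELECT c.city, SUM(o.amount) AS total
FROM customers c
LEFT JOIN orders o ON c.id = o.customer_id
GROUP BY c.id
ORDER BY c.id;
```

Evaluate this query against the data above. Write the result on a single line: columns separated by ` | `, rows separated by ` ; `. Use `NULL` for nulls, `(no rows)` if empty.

Lima | 847 ; Berlin | 367 ; Cairo | 17 ; Fresno | 419

LEFT JOIN keeps every customers row; unmatched ones get NULL for orders columns.
Group by customers.id and compute SUM(o.amount). SUM over an all-NULL group is NULL.
  3: ids {2, 3, 13, 28} → SUM(o.amount)=847
  5: ids {8, 22} → SUM(o.amount)=367
  10: ids {26} → SUM(o.amount)=17
  13: ids {1, 14} → SUM(o.amount)=419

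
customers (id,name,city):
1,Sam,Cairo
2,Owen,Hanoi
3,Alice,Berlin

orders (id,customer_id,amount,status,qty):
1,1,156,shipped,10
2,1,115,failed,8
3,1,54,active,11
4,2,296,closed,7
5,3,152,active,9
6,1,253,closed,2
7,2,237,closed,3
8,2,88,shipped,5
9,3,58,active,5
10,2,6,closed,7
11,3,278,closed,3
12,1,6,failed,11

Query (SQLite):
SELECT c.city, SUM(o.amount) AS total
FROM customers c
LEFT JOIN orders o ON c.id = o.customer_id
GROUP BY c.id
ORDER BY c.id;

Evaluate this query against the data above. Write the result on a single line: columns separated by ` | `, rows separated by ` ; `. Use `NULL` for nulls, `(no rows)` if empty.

Cairo | 584 ; Hanoi | 627 ; Berlin | 488

LEFT JOIN keeps every customers row; unmatched ones get NULL for orders columns.
Group by customers.id and compute SUM(o.amount). SUM over an all-NULL group is NULL.
  1: ids {1, 2, 3, 6, 12} → SUM(o.amount)=584
  2: ids {4, 7, 8, 10} → SUM(o.amount)=627
  3: ids {5, 9, 11} → SUM(o.amount)=488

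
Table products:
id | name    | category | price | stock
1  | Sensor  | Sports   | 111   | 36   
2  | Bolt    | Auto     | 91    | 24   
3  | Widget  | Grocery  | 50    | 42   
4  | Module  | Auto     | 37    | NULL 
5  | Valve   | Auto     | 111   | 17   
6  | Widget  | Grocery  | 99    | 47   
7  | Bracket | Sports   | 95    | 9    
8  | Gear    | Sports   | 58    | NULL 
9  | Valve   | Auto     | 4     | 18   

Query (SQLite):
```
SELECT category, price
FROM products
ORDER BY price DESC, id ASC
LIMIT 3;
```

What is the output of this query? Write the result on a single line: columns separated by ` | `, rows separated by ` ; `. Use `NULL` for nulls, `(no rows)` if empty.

Sort by price desc, tiebreak id asc: (111, id=1), (111, id=5), (99, id=6), (95, id=7), (91, id=2), (58, id=8) …. Take first 3.

Sports | 111 ; Auto | 111 ; Grocery | 99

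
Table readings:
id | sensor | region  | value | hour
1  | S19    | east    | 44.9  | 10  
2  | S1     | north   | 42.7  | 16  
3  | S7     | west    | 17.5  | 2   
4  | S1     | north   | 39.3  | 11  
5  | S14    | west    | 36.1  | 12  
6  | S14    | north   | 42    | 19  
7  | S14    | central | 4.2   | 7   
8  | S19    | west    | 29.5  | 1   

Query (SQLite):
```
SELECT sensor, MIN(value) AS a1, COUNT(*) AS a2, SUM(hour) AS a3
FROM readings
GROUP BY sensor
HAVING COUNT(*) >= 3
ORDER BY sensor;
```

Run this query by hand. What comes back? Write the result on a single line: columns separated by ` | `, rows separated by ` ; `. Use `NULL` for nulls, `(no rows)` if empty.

S14 | 4.2 | 3 | 38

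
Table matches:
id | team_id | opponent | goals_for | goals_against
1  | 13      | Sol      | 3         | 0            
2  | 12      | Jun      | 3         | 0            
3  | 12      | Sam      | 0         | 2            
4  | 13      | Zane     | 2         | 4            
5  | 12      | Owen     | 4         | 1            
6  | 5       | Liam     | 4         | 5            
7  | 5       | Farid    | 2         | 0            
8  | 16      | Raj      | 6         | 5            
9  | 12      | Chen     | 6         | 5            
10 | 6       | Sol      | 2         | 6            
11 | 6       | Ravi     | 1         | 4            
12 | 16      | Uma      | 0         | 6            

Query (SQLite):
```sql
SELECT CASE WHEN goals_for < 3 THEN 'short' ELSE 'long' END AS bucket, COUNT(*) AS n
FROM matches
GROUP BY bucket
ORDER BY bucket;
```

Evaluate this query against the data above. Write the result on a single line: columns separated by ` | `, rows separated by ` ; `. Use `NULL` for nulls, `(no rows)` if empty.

Bucket rows by goals_for < 3 → 'short' else 'long'; count each bucket.

long | 6 ; short | 6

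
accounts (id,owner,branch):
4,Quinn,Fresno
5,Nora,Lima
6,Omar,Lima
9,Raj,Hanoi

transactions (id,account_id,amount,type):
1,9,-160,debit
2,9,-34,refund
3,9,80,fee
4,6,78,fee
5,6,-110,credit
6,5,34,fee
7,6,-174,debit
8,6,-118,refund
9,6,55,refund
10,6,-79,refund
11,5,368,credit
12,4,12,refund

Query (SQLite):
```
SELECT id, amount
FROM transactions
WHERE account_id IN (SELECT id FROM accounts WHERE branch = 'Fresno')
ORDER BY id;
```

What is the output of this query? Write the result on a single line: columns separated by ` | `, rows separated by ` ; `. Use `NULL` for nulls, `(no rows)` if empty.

12 | 12

Inner query: accounts.id where branch = 'Fresno'.
Outer: keep transactions rows whose account_id is in that set.
Inner query → {4}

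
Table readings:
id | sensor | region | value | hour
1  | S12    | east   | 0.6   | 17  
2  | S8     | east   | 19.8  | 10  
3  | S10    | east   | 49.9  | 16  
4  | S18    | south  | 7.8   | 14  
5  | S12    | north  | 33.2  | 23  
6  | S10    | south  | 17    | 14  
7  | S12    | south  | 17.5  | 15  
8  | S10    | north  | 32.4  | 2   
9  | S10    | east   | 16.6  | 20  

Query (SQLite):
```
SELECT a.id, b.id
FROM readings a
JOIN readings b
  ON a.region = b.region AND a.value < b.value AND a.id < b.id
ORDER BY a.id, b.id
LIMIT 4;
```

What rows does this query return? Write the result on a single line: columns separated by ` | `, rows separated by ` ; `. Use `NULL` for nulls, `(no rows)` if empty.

1 | 2 ; 1 | 3 ; 1 | 9 ; 2 | 3

Pairs (a,b) with same region, a.value < b.value, a.id < b.id.
region groups: east:{1,2,3,9} north:{5,8} south:{4,6,7}
Ordered by (a.id, b.id); first 4.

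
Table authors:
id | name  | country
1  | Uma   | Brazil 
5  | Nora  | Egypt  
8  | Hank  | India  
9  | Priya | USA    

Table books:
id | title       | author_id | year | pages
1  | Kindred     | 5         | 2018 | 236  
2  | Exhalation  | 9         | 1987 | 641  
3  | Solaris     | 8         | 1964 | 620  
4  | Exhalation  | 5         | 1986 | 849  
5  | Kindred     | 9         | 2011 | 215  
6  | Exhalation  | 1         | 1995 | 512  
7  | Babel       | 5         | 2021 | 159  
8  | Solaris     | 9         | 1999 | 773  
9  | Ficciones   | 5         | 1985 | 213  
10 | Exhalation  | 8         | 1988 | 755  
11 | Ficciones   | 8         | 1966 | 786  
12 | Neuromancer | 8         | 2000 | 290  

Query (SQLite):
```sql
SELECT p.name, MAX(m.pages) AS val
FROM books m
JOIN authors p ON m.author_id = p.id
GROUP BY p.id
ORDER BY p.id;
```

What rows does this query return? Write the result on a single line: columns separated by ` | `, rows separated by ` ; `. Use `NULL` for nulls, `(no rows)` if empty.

Uma | 512 ; Nora | 849 ; Hank | 786 ; Priya | 773

Join each books row to its authors via author_id.
Group joined rows by authors.id; compute MAX(m.pages) per group.
  1: ids {6} → MAX(m.pages)=512
  5: ids {1, 4, 7, 9} → MAX(m.pages)=849
  8: ids {3, 10, 11, 12} → MAX(m.pages)=786
  9: ids {2, 5, 8} → MAX(m.pages)=773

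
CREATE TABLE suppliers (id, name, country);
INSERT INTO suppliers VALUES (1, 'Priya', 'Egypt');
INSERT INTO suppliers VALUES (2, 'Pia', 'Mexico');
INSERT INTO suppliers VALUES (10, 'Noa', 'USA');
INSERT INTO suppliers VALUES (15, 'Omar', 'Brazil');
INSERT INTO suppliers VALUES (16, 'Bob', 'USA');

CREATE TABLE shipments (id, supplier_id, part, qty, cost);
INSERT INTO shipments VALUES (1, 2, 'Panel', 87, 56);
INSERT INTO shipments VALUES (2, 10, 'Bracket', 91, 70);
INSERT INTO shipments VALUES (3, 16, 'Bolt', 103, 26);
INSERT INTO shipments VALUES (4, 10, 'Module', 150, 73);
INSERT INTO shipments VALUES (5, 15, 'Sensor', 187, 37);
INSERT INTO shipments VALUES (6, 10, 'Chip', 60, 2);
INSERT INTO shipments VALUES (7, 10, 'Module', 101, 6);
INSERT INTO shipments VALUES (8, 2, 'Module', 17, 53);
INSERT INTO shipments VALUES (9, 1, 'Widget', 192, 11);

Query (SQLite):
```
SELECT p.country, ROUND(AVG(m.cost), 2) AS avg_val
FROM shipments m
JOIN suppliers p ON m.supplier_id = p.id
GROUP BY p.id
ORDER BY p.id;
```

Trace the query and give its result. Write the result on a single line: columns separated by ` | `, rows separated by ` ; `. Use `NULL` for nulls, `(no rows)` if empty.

Join each shipments row to its suppliers via supplier_id.
Group joined rows by suppliers.id; compute ROUND(AVG(m.cost), 2) per group.
  1: ids {9} → ROUND(AVG(m.cost), 2)=11
  2: ids {1, 8} → ROUND(AVG(m.cost), 2)=54.5
  10: ids {2, 4, 6, 7} → ROUND(AVG(m.cost), 2)=37.75
  15: ids {5} → ROUND(AVG(m.cost), 2)=37
  16: ids {3} → ROUND(AVG(m.cost), 2)=26

Egypt | 11 ; Mexico | 54.5 ; USA | 37.75 ; Brazil | 37 ; USA | 26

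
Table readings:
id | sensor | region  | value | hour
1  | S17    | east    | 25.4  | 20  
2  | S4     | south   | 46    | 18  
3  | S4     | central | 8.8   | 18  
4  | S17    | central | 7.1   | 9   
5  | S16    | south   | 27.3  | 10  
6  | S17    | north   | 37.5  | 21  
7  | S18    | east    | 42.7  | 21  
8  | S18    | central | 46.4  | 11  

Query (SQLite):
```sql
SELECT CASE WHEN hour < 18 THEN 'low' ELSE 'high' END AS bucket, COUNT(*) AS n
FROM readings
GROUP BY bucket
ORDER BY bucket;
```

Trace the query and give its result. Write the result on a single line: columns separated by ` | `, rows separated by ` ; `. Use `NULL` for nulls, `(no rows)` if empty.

high | 5 ; low | 3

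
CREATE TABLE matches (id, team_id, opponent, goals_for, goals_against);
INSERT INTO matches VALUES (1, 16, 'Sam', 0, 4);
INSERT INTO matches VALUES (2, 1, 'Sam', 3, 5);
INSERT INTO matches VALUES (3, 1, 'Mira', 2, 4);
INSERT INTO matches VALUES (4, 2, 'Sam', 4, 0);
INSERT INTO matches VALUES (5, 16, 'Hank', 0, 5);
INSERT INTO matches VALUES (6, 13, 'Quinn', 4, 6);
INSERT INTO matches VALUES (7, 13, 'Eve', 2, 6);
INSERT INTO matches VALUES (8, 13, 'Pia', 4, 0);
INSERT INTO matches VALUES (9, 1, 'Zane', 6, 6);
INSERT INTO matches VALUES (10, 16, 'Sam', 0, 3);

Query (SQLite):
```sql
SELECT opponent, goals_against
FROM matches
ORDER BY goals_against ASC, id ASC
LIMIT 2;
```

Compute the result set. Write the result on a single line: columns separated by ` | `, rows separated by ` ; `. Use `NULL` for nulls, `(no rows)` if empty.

Sort by goals_against asc, tiebreak id asc: (0, id=4), (0, id=8), (3, id=10), (4, id=1), (4, id=3) …. Take first 2.

Sam | 0 ; Pia | 0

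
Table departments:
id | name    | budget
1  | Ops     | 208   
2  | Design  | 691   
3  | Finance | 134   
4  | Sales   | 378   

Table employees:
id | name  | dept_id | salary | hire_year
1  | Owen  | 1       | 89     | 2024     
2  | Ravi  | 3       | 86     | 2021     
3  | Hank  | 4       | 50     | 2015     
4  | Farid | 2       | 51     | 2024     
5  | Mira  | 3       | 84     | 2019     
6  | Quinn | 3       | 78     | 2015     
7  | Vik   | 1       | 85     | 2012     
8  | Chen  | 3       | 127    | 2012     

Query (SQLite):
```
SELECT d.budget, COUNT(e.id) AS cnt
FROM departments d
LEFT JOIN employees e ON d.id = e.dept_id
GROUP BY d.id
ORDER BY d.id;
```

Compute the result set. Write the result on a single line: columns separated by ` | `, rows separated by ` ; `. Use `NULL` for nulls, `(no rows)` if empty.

208 | 2 ; 691 | 1 ; 134 | 4 ; 378 | 1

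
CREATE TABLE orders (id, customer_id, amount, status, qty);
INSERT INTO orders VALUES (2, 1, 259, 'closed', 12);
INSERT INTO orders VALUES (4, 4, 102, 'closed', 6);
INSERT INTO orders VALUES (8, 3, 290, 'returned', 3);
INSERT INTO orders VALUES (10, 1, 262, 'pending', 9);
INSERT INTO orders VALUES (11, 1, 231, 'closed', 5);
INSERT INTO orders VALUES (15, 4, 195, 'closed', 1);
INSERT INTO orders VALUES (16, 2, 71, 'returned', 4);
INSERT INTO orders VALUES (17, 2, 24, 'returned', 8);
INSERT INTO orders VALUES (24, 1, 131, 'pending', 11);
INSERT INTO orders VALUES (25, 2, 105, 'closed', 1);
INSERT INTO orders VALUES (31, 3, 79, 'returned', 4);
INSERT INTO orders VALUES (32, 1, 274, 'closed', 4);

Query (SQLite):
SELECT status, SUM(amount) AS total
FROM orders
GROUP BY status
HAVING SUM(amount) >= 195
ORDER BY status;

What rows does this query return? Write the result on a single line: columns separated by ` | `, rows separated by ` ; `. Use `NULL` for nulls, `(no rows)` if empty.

closed | 1166 ; pending | 393 ; returned | 464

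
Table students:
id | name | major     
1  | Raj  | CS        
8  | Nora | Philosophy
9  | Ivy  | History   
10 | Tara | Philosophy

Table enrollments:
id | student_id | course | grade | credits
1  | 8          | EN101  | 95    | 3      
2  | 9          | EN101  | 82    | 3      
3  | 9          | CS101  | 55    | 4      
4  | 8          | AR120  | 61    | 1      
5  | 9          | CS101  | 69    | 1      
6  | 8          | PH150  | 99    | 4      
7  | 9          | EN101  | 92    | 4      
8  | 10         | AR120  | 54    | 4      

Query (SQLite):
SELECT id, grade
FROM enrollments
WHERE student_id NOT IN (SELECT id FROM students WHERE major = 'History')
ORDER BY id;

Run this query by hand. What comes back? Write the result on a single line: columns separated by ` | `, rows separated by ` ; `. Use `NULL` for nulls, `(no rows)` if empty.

Inner query: students.id where major = 'History'.
Outer: keep enrollments rows whose student_id is not in that set.
Inner query → {9}

1 | 95 ; 4 | 61 ; 6 | 99 ; 8 | 54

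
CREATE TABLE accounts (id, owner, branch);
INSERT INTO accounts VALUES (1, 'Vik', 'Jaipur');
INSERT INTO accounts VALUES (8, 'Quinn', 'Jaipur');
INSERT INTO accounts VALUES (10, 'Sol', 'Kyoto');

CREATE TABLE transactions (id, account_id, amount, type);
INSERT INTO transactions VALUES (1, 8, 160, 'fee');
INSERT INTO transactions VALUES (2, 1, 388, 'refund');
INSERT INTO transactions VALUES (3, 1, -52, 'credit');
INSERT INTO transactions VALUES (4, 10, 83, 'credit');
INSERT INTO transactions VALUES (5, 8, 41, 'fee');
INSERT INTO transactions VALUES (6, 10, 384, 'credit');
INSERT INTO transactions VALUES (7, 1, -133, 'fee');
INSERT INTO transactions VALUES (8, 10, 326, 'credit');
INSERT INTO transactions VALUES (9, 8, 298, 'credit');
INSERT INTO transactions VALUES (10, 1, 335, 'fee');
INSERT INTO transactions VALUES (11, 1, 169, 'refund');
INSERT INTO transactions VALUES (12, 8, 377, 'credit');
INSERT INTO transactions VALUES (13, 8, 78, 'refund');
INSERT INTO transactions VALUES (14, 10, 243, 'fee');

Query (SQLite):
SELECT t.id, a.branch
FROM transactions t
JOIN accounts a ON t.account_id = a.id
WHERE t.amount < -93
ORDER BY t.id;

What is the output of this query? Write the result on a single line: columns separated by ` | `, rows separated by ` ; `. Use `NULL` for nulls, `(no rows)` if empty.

7 | Jaipur

Each transactions row matches the accounts row where account_id = accounts.id.
Then keep rows with t.amount < -93.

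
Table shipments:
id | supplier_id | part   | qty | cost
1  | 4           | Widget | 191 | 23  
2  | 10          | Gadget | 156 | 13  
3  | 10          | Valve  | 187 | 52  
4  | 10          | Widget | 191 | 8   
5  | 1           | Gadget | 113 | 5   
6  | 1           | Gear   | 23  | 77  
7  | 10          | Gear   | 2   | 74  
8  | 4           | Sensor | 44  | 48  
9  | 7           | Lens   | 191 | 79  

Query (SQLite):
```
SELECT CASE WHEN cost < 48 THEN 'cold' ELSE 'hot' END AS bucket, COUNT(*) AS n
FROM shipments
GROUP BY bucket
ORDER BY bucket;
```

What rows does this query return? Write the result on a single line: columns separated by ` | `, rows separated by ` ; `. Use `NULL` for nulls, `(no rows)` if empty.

Bucket rows by cost < 48 → 'cold' else 'hot'; count each bucket.

cold | 4 ; hot | 5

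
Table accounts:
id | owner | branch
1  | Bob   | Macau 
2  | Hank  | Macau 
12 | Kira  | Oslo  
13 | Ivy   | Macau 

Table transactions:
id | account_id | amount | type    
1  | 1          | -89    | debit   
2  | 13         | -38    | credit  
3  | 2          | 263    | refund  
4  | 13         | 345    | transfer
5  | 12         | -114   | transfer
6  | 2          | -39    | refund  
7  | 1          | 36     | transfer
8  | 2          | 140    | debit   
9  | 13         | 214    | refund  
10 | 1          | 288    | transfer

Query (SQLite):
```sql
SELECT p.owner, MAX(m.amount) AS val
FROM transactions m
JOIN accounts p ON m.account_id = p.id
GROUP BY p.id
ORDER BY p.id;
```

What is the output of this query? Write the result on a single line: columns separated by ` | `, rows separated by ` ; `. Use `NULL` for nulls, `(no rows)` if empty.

Join each transactions row to its accounts via account_id.
Group joined rows by accounts.id; compute MAX(m.amount) per group.
  1: ids {1, 7, 10} → MAX(m.amount)=288
  2: ids {3, 6, 8} → MAX(m.amount)=263
  12: ids {5} → MAX(m.amount)=-114
  13: ids {2, 4, 9} → MAX(m.amount)=345

Bob | 288 ; Hank | 263 ; Kira | -114 ; Ivy | 345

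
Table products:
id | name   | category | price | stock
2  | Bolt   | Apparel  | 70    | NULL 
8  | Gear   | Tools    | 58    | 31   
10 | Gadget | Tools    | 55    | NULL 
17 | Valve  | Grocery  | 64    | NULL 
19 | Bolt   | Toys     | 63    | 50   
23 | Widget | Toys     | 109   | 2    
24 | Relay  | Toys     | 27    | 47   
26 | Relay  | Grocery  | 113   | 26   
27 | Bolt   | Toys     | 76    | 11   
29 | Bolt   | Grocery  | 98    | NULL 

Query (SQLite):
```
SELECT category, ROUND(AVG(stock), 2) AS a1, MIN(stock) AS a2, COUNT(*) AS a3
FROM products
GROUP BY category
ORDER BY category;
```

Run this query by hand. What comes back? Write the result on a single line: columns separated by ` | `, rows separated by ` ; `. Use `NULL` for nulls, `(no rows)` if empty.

Apparel | NULL | NULL | 1 ; Grocery | 26 | 26 | 3 ; Tools | 31 | 31 | 2 ; Toys | 27.5 | 2 | 4

Group products by category.
Per group compute: ROUND(AVG(stock), 2), MIN(stock), COUNT(*).
  Apparel: ids {2} → ROUND(AVG(stock), 2)=NULL, MIN(stock)=NULL, COUNT(*)=1
  Grocery: ids {17, 26, 29} → ROUND(AVG(stock), 2)=26, MIN(stock)=26, COUNT(*)=3
  Tools: ids {8, 10} → ROUND(AVG(stock), 2)=31, MIN(stock)=31, COUNT(*)=2
  Toys: ids {19, 23, 24, 27} → ROUND(AVG(stock), 2)=27.5, MIN(stock)=2, COUNT(*)=4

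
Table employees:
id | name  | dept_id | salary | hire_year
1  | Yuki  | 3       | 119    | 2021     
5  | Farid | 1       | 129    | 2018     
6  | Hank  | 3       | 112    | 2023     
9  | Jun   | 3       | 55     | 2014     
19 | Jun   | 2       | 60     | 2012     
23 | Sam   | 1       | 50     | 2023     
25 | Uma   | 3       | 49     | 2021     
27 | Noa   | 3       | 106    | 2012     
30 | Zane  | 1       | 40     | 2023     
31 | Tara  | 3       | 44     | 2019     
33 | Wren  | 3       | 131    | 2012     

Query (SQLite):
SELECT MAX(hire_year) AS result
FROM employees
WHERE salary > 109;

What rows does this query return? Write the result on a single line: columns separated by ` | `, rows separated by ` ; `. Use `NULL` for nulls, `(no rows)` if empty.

2023

Rows where salary > 109 → hire_year values: [2021, 2018, 2023, 2012].
MAX of non-NULL values = 2023.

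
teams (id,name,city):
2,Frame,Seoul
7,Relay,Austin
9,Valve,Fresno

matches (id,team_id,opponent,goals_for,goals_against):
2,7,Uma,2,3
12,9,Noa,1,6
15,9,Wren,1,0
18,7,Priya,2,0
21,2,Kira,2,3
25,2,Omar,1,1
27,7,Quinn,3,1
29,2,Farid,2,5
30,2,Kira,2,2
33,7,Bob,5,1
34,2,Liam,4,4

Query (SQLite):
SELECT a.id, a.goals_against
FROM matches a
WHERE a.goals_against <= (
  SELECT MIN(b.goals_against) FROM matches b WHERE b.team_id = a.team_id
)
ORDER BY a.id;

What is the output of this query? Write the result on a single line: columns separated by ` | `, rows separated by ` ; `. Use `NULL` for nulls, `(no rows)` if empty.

For each matches row a, compute MIN(goals_against) over rows sharing a.team_id.
Keep row a if a.goals_against <= that per-group MIN.
  team_id=2: MIN(goals_against) = 1
  team_id=7: MIN(goals_against) = 0
  team_id=9: MIN(goals_against) = 0

15 | 0 ; 18 | 0 ; 25 | 1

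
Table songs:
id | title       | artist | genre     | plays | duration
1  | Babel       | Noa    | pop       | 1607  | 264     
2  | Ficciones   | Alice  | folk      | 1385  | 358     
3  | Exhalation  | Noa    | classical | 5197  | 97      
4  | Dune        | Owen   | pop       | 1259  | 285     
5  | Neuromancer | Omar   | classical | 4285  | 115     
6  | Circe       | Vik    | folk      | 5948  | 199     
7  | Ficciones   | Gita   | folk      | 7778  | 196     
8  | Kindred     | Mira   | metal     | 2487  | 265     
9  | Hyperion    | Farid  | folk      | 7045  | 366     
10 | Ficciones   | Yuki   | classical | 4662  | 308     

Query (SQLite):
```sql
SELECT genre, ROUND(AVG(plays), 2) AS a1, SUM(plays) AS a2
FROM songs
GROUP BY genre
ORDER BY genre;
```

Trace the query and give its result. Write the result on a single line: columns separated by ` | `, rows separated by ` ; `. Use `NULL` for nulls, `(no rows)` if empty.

classical | 4714.67 | 14144 ; folk | 5539 | 22156 ; metal | 2487 | 2487 ; pop | 1433 | 2866

Group songs by genre.
Per group compute: ROUND(AVG(plays), 2), SUM(plays).
  classical: ids {3, 5, 10} → ROUND(AVG(plays), 2)=4714.67, SUM(plays)=14144
  folk: ids {2, 6, 7, 9} → ROUND(AVG(plays), 2)=5539, SUM(plays)=22156
  metal: ids {8} → ROUND(AVG(plays), 2)=2487, SUM(plays)=2487
  pop: ids {1, 4} → ROUND(AVG(plays), 2)=1433, SUM(plays)=2866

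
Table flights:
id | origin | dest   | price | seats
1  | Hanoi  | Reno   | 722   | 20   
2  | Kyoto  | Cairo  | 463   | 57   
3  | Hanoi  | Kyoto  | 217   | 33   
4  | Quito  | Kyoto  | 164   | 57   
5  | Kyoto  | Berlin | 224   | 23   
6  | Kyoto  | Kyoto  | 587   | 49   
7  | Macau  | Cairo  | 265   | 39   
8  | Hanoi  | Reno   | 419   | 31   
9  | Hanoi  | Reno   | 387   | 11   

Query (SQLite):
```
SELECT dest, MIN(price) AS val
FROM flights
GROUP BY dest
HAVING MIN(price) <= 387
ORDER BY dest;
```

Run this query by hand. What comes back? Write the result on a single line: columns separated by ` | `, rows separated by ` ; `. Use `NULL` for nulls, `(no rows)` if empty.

Berlin | 224 ; Cairo | 265 ; Kyoto | 164 ; Reno | 387

Partition flights by dest; compute MIN(price) within each group.
HAVING: keep groups where MIN(price) <= 387.
  Berlin: ids {5} → MIN(price)=224
  Cairo: ids {2, 7} → MIN(price)=265
  Kyoto: ids {3, 4, 6} → MIN(price)=164
  Reno: ids {1, 8, 9} → MIN(price)=387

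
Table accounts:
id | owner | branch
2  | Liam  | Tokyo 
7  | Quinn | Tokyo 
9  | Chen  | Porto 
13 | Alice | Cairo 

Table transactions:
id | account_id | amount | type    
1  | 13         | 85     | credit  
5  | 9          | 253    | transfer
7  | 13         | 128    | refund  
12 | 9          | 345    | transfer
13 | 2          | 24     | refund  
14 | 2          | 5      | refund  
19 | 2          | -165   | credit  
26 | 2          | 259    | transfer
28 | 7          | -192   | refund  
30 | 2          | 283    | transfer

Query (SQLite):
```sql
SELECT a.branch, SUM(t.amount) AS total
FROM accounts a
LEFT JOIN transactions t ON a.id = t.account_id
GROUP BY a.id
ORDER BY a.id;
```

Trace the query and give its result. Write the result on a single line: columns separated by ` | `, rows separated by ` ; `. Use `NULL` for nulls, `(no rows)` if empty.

LEFT JOIN keeps every accounts row; unmatched ones get NULL for transactions columns.
Group by accounts.id and compute SUM(t.amount). SUM over an all-NULL group is NULL.
  2: ids {13, 14, 19, 26, 30} → SUM(t.amount)=406
  7: ids {28} → SUM(t.amount)=-192
  9: ids {5, 12} → SUM(t.amount)=598
  13: ids {1, 7} → SUM(t.amount)=213

Tokyo | 406 ; Tokyo | -192 ; Porto | 598 ; Cairo | 213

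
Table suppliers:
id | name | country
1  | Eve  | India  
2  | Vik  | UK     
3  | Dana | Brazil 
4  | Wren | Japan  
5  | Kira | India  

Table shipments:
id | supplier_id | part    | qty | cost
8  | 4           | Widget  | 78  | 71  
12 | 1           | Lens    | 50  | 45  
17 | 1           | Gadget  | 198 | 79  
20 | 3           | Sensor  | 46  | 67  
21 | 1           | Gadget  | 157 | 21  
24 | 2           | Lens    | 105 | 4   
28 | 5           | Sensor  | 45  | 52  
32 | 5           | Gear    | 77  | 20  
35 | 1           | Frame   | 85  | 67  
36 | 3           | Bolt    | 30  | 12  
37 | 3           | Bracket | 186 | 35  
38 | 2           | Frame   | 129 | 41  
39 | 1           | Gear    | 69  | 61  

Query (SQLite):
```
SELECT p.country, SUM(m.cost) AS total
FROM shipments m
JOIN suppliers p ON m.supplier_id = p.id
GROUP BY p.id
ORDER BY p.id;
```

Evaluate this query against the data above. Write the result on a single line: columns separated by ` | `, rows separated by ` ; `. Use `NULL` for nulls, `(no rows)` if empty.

India | 273 ; UK | 45 ; Brazil | 114 ; Japan | 71 ; India | 72

Join each shipments row to its suppliers via supplier_id.
Group joined rows by suppliers.id; compute SUM(m.cost) per group.
  1: ids {12, 17, 21, 35, 39} → SUM(m.cost)=273
  2: ids {24, 38} → SUM(m.cost)=45
  3: ids {20, 36, 37} → SUM(m.cost)=114
  4: ids {8} → SUM(m.cost)=71
  5: ids {28, 32} → SUM(m.cost)=72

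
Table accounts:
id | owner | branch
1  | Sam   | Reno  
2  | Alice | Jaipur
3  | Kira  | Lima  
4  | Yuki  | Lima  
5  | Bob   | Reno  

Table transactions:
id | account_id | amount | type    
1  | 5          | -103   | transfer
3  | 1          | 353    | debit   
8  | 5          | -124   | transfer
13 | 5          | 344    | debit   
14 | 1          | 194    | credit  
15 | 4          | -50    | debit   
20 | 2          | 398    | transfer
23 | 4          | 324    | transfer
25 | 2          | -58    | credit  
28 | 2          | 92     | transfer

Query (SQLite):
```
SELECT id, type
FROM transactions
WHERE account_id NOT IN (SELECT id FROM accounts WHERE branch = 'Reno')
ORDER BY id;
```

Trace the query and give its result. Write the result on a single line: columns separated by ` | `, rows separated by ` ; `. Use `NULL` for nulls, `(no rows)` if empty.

15 | debit ; 20 | transfer ; 23 | transfer ; 25 | credit ; 28 | transfer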